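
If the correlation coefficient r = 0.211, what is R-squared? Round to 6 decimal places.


R^2 = r^2 = (0.211)^2 = 0.044521

0.044521


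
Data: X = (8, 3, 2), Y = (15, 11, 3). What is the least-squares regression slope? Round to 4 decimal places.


b = sum((xi-xbar)(yi-ybar)) / sum((xi-xbar)^2)
n = 3, xbar = 13/3 ≈ 4.333333, ybar = 29/3 ≈ 9.666667
Sxy = sum((xi-xbar)(yi-ybar)) = 100/3 ≈ 33.333333
Sxx = sum((xi-xbar)^2) = 62/3 ≈ 20.666667
b = Sxy / Sxx = 50/31 ≈ 1.612903

1.6129


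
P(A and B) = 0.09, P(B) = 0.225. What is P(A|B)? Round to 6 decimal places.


P(A|B) = P(A and B) / P(B) = 0.09 / 0.225 = 0.4

0.400000


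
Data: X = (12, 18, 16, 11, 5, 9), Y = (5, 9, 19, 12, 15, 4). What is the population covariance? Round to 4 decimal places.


Cov = (1/n)*sum((xi-xbar)(yi-ybar))
n = 6, xbar = 71/6 ≈ 11.833333, ybar = 64/6 = 32/3 ≈ 10.666667
sum((xi-xbar)(yi-ybar)) = 35/3 ≈ 11.666667
Cov = 11.666667 / 6 = 35/18 ≈ 1.944444

1.9444


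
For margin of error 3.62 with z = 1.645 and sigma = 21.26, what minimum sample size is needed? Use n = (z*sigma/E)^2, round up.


z*sigma/E = 1.645 * 21.26 / 3.62 ≈ 9.660967
(z*sigma/E)^2 ≈ 93.334280
round up: n = 94

94


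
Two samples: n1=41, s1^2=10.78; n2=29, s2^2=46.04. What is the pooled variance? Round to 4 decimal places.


sp^2 = ((n1-1)*s1^2 + (n2-1)*s2^2)/(n1+n2-2)
(n1-1)*s1^2 = 40 * 10.78 = 431.2
(n2-1)*s2^2 = 28 * 46.04 = 1289.12
numerator = 431.2 + 1289.12 = 1720.32
n1+n2-2 = 68
sp^2 = 1720.32 / 68 = 10752/425 ≈ 25.298824

25.2988


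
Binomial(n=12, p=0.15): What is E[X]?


E[X] = n*p = 12 * 0.15 = 1.8

1.8


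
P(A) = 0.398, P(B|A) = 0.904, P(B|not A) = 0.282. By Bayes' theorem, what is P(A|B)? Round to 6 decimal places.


P(A|B) = P(B|A)*P(A) / P(B), P(B) = P(B|A)*P(A) + P(B|not A)*P(not A)
P(B|A)*P(A) = 0.904 * 0.398 = 0.359792
P(B|not A)*P(not A) = 0.282 * 0.602 = 0.169764
P(B) = 0.359792 + 0.169764 = 0.529556
P(A|B) = 0.359792 / 0.529556 ≈ 0.67942201

0.679422


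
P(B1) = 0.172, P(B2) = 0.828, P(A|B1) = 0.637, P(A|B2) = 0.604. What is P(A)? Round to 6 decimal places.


P(A) = P(A|B1)*P(B1) + P(A|B2)*P(B2)
P(A|B1)*P(B1) = 0.637 * 0.172 = 0.109564
P(A|B2)*P(B2) = 0.604 * 0.828 = 0.500112
P(A) = 0.109564 + 0.500112 = 0.609676

0.609676


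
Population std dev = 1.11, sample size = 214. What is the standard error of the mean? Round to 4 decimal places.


SE = sigma / sqrt(n)
sqrt(214) ≈ 14.628739
SE = 1.11 / 14.628739 ≈ 0.075878

0.0759


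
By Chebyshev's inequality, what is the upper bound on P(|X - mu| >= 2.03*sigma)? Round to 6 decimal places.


P <= 1/k^2
k^2 = 2.03^2 = 4.1209
1/k^2 = 1 / 4.1209 ≈ 0.24266544

0.242665


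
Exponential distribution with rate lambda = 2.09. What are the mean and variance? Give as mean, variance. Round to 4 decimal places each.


mean = 1/lam, var = 1/lam^2
mean = 1 / 2.09 = 100/209 ≈ 0.478469
lam^2 = 2.09^2 = 4.3681
var = 1 / 4.3681 ≈ 0.228932

0.4785, 0.2289


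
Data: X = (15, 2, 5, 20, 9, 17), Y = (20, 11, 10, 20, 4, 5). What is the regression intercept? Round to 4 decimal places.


a = ybar - b*xbar, where b = sum((xi-xbar)(yi-ybar)) / sum((xi-xbar)^2)
n = 6, xbar = 68/6 = 34/3 ≈ 11.333333, ybar = 70/6 = 35/3 ≈ 11.666667
Sxy = sum((xi-xbar)(yi-ybar)) = 299/3 ≈ 99.666667
Sxx = sum((xi-xbar)^2) = 760/3 ≈ 253.333333
b = Sxy / Sxx = 299/760 ≈ 0.393421
a = 11.666667 - 0.393421 * 11.333333 = 2739/380 ≈ 7.207895

7.2079


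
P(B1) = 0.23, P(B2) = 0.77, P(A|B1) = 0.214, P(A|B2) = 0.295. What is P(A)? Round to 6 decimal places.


P(A) = P(A|B1)*P(B1) + P(A|B2)*P(B2)
P(A|B1)*P(B1) = 0.214 * 0.23 = 0.04922
P(A|B2)*P(B2) = 0.295 * 0.77 = 0.22715
P(A) = 0.04922 + 0.22715 = 0.27637

0.276370


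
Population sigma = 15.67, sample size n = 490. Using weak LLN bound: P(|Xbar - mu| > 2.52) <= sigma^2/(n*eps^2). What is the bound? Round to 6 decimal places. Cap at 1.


bound = min(1, sigma^2/(n*eps^2))
sigma^2 = 15.67^2 = 245.5489
n*eps^2 = 490 * 2.52^2 = 490 * 6.3504 = 3111.696
sigma^2/(n*eps^2) = 245.5489 / 3111.696 ≈ 0.07891160

0.078912


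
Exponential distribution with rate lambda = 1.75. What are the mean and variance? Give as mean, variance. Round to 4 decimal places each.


mean = 1/lam, var = 1/lam^2
mean = 1 / 1.75 = 4/7 ≈ 0.571429
lam^2 = 1.75^2 = 3.0625
var = 1 / 3.0625 = 16/49 ≈ 0.326531

0.5714, 0.3265


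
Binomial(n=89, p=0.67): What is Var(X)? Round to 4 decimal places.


Var = n*p*(1-p) = 89 * 0.67 * 0.33 = 19.6779

19.6779


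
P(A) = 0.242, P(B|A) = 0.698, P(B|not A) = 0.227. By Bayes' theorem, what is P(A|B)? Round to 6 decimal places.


P(A|B) = P(B|A)*P(A) / P(B), P(B) = P(B|A)*P(A) + P(B|not A)*P(not A)
P(B|A)*P(A) = 0.698 * 0.242 = 0.168916
P(B|not A)*P(not A) = 0.227 * 0.758 = 0.172066
P(B) = 0.168916 + 0.172066 = 0.340982
P(A|B) = 0.168916 / 0.340982 ≈ 0.49538099

0.495381


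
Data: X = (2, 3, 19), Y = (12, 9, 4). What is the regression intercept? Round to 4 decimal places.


a = ybar - b*xbar, where b = sum((xi-xbar)(yi-ybar)) / sum((xi-xbar)^2)
n = 3, xbar = 24/3 = 8, ybar = 25/3 ≈ 8.333333
Sxy = sum((xi-xbar)(yi-ybar)) = -73
Sxx = sum((xi-xbar)^2) = 182
b = Sxy / Sxx = -73/182 ≈ -0.401099
a = 8.333333 - (-0.401099) * 8 = 3151/273 ≈ 11.542125

11.5421


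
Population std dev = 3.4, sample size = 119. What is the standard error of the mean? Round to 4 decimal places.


SE = sigma / sqrt(n)
sqrt(119) ≈ 10.908712
SE = 3.4 / 10.908712 ≈ 0.311677

0.3117


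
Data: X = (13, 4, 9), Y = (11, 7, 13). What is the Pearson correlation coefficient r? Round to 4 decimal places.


r = sum((xi-xbar)(yi-ybar)) / sqrt(sum((xi-xbar)^2) * sum((yi-ybar)^2))
n = 3, xbar = 26/3 ≈ 8.666667, ybar = 31/3 ≈ 10.333333
Sxy = sum((xi-xbar)(yi-ybar)) = 58/3 ≈ 19.333333
Sxx = sum((xi-xbar)^2) = 122/3 ≈ 40.666667
Syy = sum((yi-ybar)^2) = 56/3 ≈ 18.666667
sqrt(Sxx*Syy) ≈ 27.551971
r = Sxy / sqrt(Sxx*Syy) = 19.333333 / 27.551971 ≈ 0.701704

0.7017


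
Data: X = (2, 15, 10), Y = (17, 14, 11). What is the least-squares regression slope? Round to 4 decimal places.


b = sum((xi-xbar)(yi-ybar)) / sum((xi-xbar)^2)
n = 3, xbar = 27/3 = 9, ybar = 42/3 = 14
Sxy = sum((xi-xbar)(yi-ybar)) = -24
Sxx = sum((xi-xbar)^2) = 86
b = Sxy / Sxx = -12/43 ≈ -0.279070

-0.2791


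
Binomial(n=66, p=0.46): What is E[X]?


E[X] = n*p = 66 * 0.46 = 30.36

30.36


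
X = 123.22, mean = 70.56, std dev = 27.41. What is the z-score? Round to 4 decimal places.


z = (X - mu) / sigma
X - mu = 123.22 - 70.56 = 52.66
z = 52.66 / 27.41 = 5266/2741 ≈ 1.921197

1.9212


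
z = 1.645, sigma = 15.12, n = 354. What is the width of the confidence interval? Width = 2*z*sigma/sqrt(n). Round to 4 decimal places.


width = 2*z*sigma/sqrt(n)
2*z*sigma = 2 * 1.645 * 15.12 = 49.7448
sqrt(354) ≈ 18.814888
width = 49.7448 / 18.814888 ≈ 2.643906

2.6439


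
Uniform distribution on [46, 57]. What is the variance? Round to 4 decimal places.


Var = (b-a)^2 / 12
(b-a)^2 = (57 - 46)^2 = 121
Var = 121/12 ≈ 10.083333

10.0833


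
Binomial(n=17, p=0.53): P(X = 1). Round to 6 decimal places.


P = C(n,k) * p^k * (1-p)^(n-k)
C(17,1) = 17
p^k = 0.53^1 = 0.53
(1-p)^(n-k) = 0.47^16 ≈ 0.000005669774
P = 17 * 0.53 * 0.000005669774 ≈ 0.000051

0.000051


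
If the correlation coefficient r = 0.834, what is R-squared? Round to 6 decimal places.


R^2 = r^2 = (0.834)^2 = 0.695556

0.695556


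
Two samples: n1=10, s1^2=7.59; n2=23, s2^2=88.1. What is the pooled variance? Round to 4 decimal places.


sp^2 = ((n1-1)*s1^2 + (n2-1)*s2^2)/(n1+n2-2)
(n1-1)*s1^2 = 9 * 7.59 = 68.31
(n2-1)*s2^2 = 22 * 88.1 = 1938.2
numerator = 68.31 + 1938.2 = 2006.51
n1+n2-2 = 31
sp^2 = 2006.51 / 31 = 200651/3100 ≈ 64.726129

64.7261


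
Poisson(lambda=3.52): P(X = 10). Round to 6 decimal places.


P = e^(-lam) * lam^k / k!
e^(-3.52) ≈ 0.02959944
lam^k = 3.52^10 ≈ 292029.439420
k! = 10! = 3628800
P = 0.02959944 * 292029.439420 / 3628800 ≈ 0.002382

0.002382


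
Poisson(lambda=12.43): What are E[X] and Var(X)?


E[X] = Var(X) = lambda = 12.43

12.43, 12.43


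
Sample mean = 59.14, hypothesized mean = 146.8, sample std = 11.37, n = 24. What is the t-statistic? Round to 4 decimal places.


t = (xbar - mu0) / (s/sqrt(n))
xbar - mu0 = 59.14 - 146.8 = -87.66
sqrt(24) ≈ 4.89897949
s/sqrt(n) = 11.37 / 4.89897949 ≈ 2.32089153
t = -87.66 / 2.32089153 ≈ -37.769968

-37.7700


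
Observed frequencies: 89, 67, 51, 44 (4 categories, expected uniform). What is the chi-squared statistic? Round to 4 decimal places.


chi2 = sum((O-E)^2/E), E = total/4
total = 251, E = 251/4 = 62.75
(89 - 62.75)^2 / 62.75 = 689.0625 / 62.75 = 11025/1004 ≈ 10.981076
(67 - 62.75)^2 / 62.75 = 18.0625 / 62.75 = 289/1004 ≈ 0.287849
(51 - 62.75)^2 / 62.75 = 138.0625 / 62.75 = 2209/1004 ≈ 2.200199
(44 - 62.75)^2 / 62.75 = 351.5625 / 62.75 = 5625/1004 ≈ 5.602590
chi2 = 4787/251 ≈ 19.071713

19.0717


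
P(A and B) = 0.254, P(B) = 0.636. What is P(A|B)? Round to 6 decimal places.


P(A|B) = P(A and B) / P(B) = 0.254 / 0.636 = 127/318 ≈ 0.39937107

0.399371


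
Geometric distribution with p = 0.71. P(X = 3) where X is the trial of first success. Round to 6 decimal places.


P = (1-p)^(k-1) * p
(1-p)^(k-1) = 0.29^2 = 0.0841
P = 0.0841 * 0.71 = 0.059711

0.059711


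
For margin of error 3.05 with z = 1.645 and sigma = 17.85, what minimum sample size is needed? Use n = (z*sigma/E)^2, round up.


z*sigma/E = 1.645 * 17.85 / 3.05 ≈ 9.627295
(z*sigma/E)^2 ≈ 92.684811
round up: n = 93

93


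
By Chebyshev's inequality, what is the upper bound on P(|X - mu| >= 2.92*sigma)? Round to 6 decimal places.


P <= 1/k^2
k^2 = 2.92^2 = 8.5264
1/k^2 = 1 / 8.5264 = 625/5329 ≈ 0.11728279

0.117283


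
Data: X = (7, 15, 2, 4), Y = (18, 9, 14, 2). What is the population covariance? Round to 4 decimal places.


Cov = (1/n)*sum((xi-xbar)(yi-ybar))
n = 4, xbar = 28/4 = 7, ybar = 43/4 = 10.75
sum((xi-xbar)(yi-ybar)) = -4
Cov = -4 / 4 = -1

-1.0000


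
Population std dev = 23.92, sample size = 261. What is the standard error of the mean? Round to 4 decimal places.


SE = sigma / sqrt(n)
sqrt(261) ≈ 16.155494
SE = 23.92 / 16.155494 ≈ 1.480611

1.4806


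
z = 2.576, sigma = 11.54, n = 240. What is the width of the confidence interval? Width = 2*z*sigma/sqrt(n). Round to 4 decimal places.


width = 2*z*sigma/sqrt(n)
2*z*sigma = 2 * 2.576 * 11.54 = 59.45408
sqrt(240) ≈ 15.491933
width = 59.45408 / 15.491933 ≈ 3.837744

3.8377


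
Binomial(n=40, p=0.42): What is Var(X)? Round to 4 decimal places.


Var = n*p*(1-p) = 40 * 0.42 * 0.58 = 9.744

9.7440


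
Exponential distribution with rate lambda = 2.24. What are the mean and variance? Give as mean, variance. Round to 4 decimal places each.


mean = 1/lam, var = 1/lam^2
mean = 1 / 2.24 = 25/56 ≈ 0.446429
lam^2 = 2.24^2 = 5.0176
var = 1 / 5.0176 = 625/3136 ≈ 0.199298

0.4464, 0.1993


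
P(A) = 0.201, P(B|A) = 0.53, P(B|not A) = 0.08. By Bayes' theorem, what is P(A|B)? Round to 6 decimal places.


P(A|B) = P(B|A)*P(A) / P(B), P(B) = P(B|A)*P(A) + P(B|not A)*P(not A)
P(B|A)*P(A) = 0.53 * 0.201 = 0.10653
P(B|not A)*P(not A) = 0.08 * 0.799 = 0.06392
P(B) = 0.10653 + 0.06392 = 0.17045
P(A|B) = 0.10653 / 0.17045 ≈ 0.62499267

0.624993


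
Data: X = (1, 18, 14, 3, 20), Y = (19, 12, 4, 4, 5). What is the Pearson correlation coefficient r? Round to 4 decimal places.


r = sum((xi-xbar)(yi-ybar)) / sqrt(sum((xi-xbar)^2) * sum((yi-ybar)^2))
n = 5, xbar = 56/5 = 11.2, ybar = 44/5 = 8.8
Sxy = sum((xi-xbar)(yi-ybar)) = -89.8
Sxx = sum((xi-xbar)^2) = 302.8
Syy = sum((yi-ybar)^2) = 174.8
sqrt(Sxx*Syy) ≈ 230.063991
r = Sxy / sqrt(Sxx*Syy) = -89.8 / 230.063991 ≈ -0.390326

-0.3903


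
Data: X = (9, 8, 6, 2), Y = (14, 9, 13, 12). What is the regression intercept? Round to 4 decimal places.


a = ybar - b*xbar, where b = sum((xi-xbar)(yi-ybar)) / sum((xi-xbar)^2)
n = 4, xbar = 25/4 = 6.25, ybar = 48/4 = 12
Sxy = sum((xi-xbar)(yi-ybar)) = 0
Sxx = sum((xi-xbar)^2) = 28.75
b = Sxy / Sxx = 0
a = 12 - 0 * 6.25 = 12

12.0000


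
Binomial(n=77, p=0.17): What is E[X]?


E[X] = n*p = 77 * 0.17 = 13.09

13.09


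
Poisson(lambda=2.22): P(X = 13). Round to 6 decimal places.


P = e^(-lam) * lam^k / k!
e^(-2.22) ≈ 0.1086091
lam^k = 2.22^13 ≈ 31811.831092
k! = 13! = 6227020800
P = 0.1086091 * 31811.831092 / 6227020800 ≈ 0.000001

0.000001


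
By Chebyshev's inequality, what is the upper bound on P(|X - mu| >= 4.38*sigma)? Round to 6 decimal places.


P <= 1/k^2
k^2 = 4.38^2 = 19.1844
1/k^2 = 1 / 19.1844 ≈ 0.05212569

0.052126


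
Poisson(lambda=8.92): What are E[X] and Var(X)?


E[X] = Var(X) = lambda = 8.92

8.92, 8.92


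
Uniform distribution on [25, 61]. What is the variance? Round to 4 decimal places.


Var = (b-a)^2 / 12
(b-a)^2 = (61 - 25)^2 = 1296
Var = 1296/12 = 108

108.0000


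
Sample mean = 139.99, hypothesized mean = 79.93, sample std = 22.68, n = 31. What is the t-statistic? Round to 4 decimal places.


t = (xbar - mu0) / (s/sqrt(n))
xbar - mu0 = 139.99 - 79.93 = 60.06
sqrt(31) ≈ 5.56776436
s/sqrt(n) = 22.68 / 5.56776436 ≈ 4.07344825
t = 60.06 / 4.07344825 ≈ 14.744265

14.7443


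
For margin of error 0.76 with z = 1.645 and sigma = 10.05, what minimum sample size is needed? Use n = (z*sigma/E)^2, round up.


z*sigma/E = 1.645 * 10.05 / 0.76 = 66129/3040 ≈ 21.752961
(z*sigma/E)^2 ≈ 473.191292
round up: n = 474

474


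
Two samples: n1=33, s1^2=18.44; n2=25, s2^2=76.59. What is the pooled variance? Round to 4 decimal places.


sp^2 = ((n1-1)*s1^2 + (n2-1)*s2^2)/(n1+n2-2)
(n1-1)*s1^2 = 32 * 18.44 = 590.08
(n2-1)*s2^2 = 24 * 76.59 = 1838.16
numerator = 590.08 + 1838.16 = 2428.24
n1+n2-2 = 56
sp^2 = 2428.24 / 56 = 30353/700 ≈ 43.361429

43.3614


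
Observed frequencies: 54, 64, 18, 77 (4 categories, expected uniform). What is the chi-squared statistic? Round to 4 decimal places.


chi2 = sum((O-E)^2/E), E = total/4
total = 213, E = 213/4 = 53.25
(54 - 53.25)^2 / 53.25 = 0.5625 / 53.25 = 3/284 ≈ 0.010563
(64 - 53.25)^2 / 53.25 = 115.5625 / 53.25 = 1849/852 ≈ 2.170188
(18 - 53.25)^2 / 53.25 = 1242.5625 / 53.25 = 6627/284 ≈ 23.334507
(77 - 53.25)^2 / 53.25 = 564.0625 / 53.25 = 9025/852 ≈ 10.592723
chi2 = 7691/213 ≈ 36.107981

36.1080


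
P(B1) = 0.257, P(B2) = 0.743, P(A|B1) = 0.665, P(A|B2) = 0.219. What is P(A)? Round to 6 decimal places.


P(A) = P(A|B1)*P(B1) + P(A|B2)*P(B2)
P(A|B1)*P(B1) = 0.665 * 0.257 = 0.170905
P(A|B2)*P(B2) = 0.219 * 0.743 = 0.162717
P(A) = 0.170905 + 0.162717 = 0.333622

0.333622


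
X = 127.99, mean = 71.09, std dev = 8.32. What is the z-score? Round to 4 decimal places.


z = (X - mu) / sigma
X - mu = 127.99 - 71.09 = 56.9
z = 56.9 / 8.32 = 2845/416 ≈ 6.838942

6.8389


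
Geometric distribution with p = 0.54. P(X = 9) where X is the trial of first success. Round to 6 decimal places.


P = (1-p)^(k-1) * p
(1-p)^(k-1) = 0.46^8 ≈ 0.002004761
P = 0.002004761 * 0.54 ≈ 0.001082571

0.001083


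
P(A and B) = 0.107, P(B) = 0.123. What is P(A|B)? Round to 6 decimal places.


P(A|B) = P(A and B) / P(B) = 0.107 / 0.123 = 107/123 ≈ 0.86991870

0.869919


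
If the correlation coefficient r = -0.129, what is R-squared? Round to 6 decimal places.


R^2 = r^2 = (-0.129)^2 = 0.016641

0.016641


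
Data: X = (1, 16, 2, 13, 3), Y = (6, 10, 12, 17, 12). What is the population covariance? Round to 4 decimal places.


Cov = (1/n)*sum((xi-xbar)(yi-ybar))
n = 5, xbar = 35/5 = 7, ybar = 57/5 = 11.4
sum((xi-xbar)(yi-ybar)) = 48
Cov = 48 / 5 = 9.6

9.6000


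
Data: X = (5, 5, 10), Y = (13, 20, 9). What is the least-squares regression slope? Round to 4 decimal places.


b = sum((xi-xbar)(yi-ybar)) / sum((xi-xbar)^2)
n = 3, xbar = 20/3 ≈ 6.666667, ybar = 42/3 = 14
Sxy = sum((xi-xbar)(yi-ybar)) = -25
Sxx = sum((xi-xbar)^2) = 50/3 ≈ 16.666667
b = Sxy / Sxx = -1.5

-1.5000


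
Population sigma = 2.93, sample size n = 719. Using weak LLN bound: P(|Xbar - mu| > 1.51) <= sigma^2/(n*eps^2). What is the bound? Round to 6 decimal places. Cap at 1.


bound = min(1, sigma^2/(n*eps^2))
sigma^2 = 2.93^2 = 8.5849
n*eps^2 = 719 * 1.51^2 = 719 * 2.2801 = 1639.3919
sigma^2/(n*eps^2) = 8.5849 / 1639.3919 ≈ 0.00523664

0.005237


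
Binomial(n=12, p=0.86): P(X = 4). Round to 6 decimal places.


P = C(n,k) * p^k * (1-p)^(n-k)
C(12,4) = 495
p^k = 0.86^4 ≈ 0.5470082
(1-p)^(n-k) = 0.14^8 ≈ 0.0000001475789
P = 495 * 0.5470082 * 0.0000001475789 ≈ 0.000040

0.000040


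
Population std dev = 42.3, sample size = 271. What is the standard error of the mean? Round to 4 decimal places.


SE = sigma / sqrt(n)
sqrt(271) ≈ 16.462078
SE = 42.3 / 16.462078 ≈ 2.569542

2.5695


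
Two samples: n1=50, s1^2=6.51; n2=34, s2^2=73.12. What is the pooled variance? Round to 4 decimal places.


sp^2 = ((n1-1)*s1^2 + (n2-1)*s2^2)/(n1+n2-2)
(n1-1)*s1^2 = 49 * 6.51 = 318.99
(n2-1)*s2^2 = 33 * 73.12 = 2412.96
numerator = 318.99 + 2412.96 = 2731.95
n1+n2-2 = 82
sp^2 = 2731.95 / 82 = 54639/1640 ≈ 33.316463

33.3165


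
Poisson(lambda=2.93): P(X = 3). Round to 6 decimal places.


P = e^(-lam) * lam^k / k!
e^(-2.93) ≈ 0.05339704
lam^k = 2.93^3 = 25.153757
k! = 3! = 6
P = 0.05339704 * 25.153757 / 6 ≈ 0.223856

0.223856


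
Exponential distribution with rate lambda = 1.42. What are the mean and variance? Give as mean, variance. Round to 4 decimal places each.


mean = 1/lam, var = 1/lam^2
mean = 1 / 1.42 = 50/71 ≈ 0.704225
lam^2 = 1.42^2 = 2.0164
var = 1 / 2.0164 = 2500/5041 ≈ 0.495933

0.7042, 0.4959


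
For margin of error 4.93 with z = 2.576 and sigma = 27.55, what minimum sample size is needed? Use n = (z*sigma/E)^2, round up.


z*sigma/E = 2.576 * 27.55 / 4.93 = 6118/425 ≈ 14.395294
(z*sigma/E)^2 ≈ 207.224493
round up: n = 208

208


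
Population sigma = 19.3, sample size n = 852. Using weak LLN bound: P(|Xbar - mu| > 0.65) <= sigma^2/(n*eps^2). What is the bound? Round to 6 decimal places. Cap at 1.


bound = min(1, sigma^2/(n*eps^2))
sigma^2 = 19.3^2 = 372.49
n*eps^2 = 852 * 0.65^2 = 852 * 0.4225 = 359.97
sigma^2/(n*eps^2) = 372.49 / 359.97 ≈ 1.03478068
this exceeds 1, so the bound is capped at 1

1.000000


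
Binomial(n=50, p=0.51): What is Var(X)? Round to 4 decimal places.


Var = n*p*(1-p) = 50 * 0.51 * 0.49 = 12.495

12.4950


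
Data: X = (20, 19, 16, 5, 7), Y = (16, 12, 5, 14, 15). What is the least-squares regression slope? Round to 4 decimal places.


b = sum((xi-xbar)(yi-ybar)) / sum((xi-xbar)^2)
n = 5, xbar = 67/5 = 13.4, ybar = 62/5 = 12.4
Sxy = sum((xi-xbar)(yi-ybar)) = -27.8
Sxx = sum((xi-xbar)^2) = 193.2
b = Sxy / Sxx = -139/966 ≈ -0.143892

-0.1439


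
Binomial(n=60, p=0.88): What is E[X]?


E[X] = n*p = 60 * 0.88 = 52.8

52.8


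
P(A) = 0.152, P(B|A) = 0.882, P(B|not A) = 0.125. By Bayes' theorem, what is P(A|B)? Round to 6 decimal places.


P(A|B) = P(B|A)*P(A) / P(B), P(B) = P(B|A)*P(A) + P(B|not A)*P(not A)
P(B|A)*P(A) = 0.882 * 0.152 = 0.134064
P(B|not A)*P(not A) = 0.125 * 0.848 = 0.106
P(B) = 0.134064 + 0.106 = 0.240064
P(A|B) = 0.134064 / 0.240064 ≈ 0.55845108

0.558451


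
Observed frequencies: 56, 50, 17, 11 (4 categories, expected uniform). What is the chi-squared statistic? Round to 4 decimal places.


chi2 = sum((O-E)^2/E), E = total/4
total = 134, E = 134/4 = 33.5
(56 - 33.5)^2 / 33.5 = 506.25 / 33.5 = 2025/134 ≈ 15.111940
(50 - 33.5)^2 / 33.5 = 272.25 / 33.5 = 1089/134 ≈ 8.126866
(17 - 33.5)^2 / 33.5 = 272.25 / 33.5 = 1089/134 ≈ 8.126866
(11 - 33.5)^2 / 33.5 = 506.25 / 33.5 = 2025/134 ≈ 15.111940
chi2 = 3114/67 ≈ 46.477612

46.4776


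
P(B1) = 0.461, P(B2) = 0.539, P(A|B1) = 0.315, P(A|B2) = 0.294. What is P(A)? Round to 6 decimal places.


P(A) = P(A|B1)*P(B1) + P(A|B2)*P(B2)
P(A|B1)*P(B1) = 0.315 * 0.461 = 0.145215
P(A|B2)*P(B2) = 0.294 * 0.539 = 0.158466
P(A) = 0.145215 + 0.158466 = 0.303681

0.303681


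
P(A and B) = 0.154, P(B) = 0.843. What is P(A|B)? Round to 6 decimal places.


P(A|B) = P(A and B) / P(B) = 0.154 / 0.843 = 154/843 ≈ 0.18268090

0.182681


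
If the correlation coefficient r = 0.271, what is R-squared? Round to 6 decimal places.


R^2 = r^2 = (0.271)^2 = 0.073441

0.073441


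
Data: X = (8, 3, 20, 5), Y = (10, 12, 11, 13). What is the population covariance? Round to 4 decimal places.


Cov = (1/n)*sum((xi-xbar)(yi-ybar))
n = 4, xbar = 36/4 = 9, ybar = 46/4 = 11.5
sum((xi-xbar)(yi-ybar)) = -13
Cov = -13 / 4 = -3.25

-3.2500


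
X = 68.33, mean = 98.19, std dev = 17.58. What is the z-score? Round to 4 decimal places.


z = (X - mu) / sigma
X - mu = 68.33 - 98.19 = -29.86
z = -29.86 / 17.58 = -1493/879 ≈ -1.698521

-1.6985


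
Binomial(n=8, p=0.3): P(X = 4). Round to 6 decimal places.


P = C(n,k) * p^k * (1-p)^(n-k)
C(8,4) = 70
p^k = 0.3^4 = 0.0081
(1-p)^(n-k) = 0.7^4 = 0.2401
P = 70 * 0.0081 * 0.2401 ≈ 0.136137

0.136137


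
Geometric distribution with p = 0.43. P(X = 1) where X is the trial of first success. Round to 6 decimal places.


P = (1-p)^(k-1) * p
(1-p)^(k-1) = 0.57^0 = 1
P = 1 * 0.43 = 0.43

0.430000


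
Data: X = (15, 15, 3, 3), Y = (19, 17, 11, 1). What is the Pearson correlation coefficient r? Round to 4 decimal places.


r = sum((xi-xbar)(yi-ybar)) / sqrt(sum((xi-xbar)^2) * sum((yi-ybar)^2))
n = 4, xbar = 36/4 = 9, ybar = 48/4 = 12
Sxy = sum((xi-xbar)(yi-ybar)) = 144
Sxx = sum((xi-xbar)^2) = 144
Syy = sum((yi-ybar)^2) = 196
sqrt(Sxx*Syy) = 168
r = Sxy / sqrt(Sxx*Syy) = 144 / 168 = 6/7 ≈ 0.857143

0.8571


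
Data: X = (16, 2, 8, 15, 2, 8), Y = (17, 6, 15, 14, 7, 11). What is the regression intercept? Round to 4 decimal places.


a = ybar - b*xbar, where b = sum((xi-xbar)(yi-ybar)) / sum((xi-xbar)^2)
n = 6, xbar = 51/6 = 8.5, ybar = 70/6 = 35/3 ≈ 11.666667
Sxy = sum((xi-xbar)(yi-ybar)) = 121
Sxx = sum((xi-xbar)^2) = 183.5
b = Sxy / Sxx = 242/367 ≈ 0.659401
a = 11.666667 - 0.659401 * 8.5 = 6674/1101 ≈ 6.061762

6.0618


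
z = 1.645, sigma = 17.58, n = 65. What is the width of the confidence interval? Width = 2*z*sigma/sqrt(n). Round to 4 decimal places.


width = 2*z*sigma/sqrt(n)
2*z*sigma = 2 * 1.645 * 17.58 = 57.8382
sqrt(65) ≈ 8.062258
width = 57.8382 / 8.062258 ≈ 7.173946

7.1739


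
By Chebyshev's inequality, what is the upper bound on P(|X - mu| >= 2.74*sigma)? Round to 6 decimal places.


P <= 1/k^2
k^2 = 2.74^2 = 7.5076
1/k^2 = 1 / 7.5076 ≈ 0.13319836

0.133198


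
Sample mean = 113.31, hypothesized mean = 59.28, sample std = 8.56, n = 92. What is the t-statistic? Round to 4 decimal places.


t = (xbar - mu0) / (s/sqrt(n))
xbar - mu0 = 113.31 - 59.28 = 54.03
sqrt(92) ≈ 9.59166305
s/sqrt(n) = 8.56 / 9.59166305 ≈ 0.89244169
t = 54.03 / 0.89244169 ≈ 60.541770

60.5418


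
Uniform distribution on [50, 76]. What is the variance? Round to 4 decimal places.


Var = (b-a)^2 / 12
(b-a)^2 = (76 - 50)^2 = 676
Var = 676/12 ≈ 56.333333

56.3333


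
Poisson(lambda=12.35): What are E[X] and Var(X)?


E[X] = Var(X) = lambda = 12.35

12.35, 12.35


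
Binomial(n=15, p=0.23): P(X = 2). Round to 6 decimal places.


P = C(n,k) * p^k * (1-p)^(n-k)
C(15,2) = 105
p^k = 0.23^2 = 0.0529
(1-p)^(n-k) = 0.77^13 ≈ 0.03344871
P = 105 * 0.0529 * 0.03344871 ≈ 0.185791

0.185791


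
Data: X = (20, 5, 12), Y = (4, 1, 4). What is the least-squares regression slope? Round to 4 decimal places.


b = sum((xi-xbar)(yi-ybar)) / sum((xi-xbar)^2)
n = 3, xbar = 37/3 ≈ 12.333333, ybar = 9/3 = 3
Sxy = sum((xi-xbar)(yi-ybar)) = 22
Sxx = sum((xi-xbar)^2) = 338/3 ≈ 112.666667
b = Sxy / Sxx = 33/169 ≈ 0.195266

0.1953


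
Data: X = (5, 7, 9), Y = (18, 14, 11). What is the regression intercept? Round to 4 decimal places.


a = ybar - b*xbar, where b = sum((xi-xbar)(yi-ybar)) / sum((xi-xbar)^2)
n = 3, xbar = 21/3 = 7, ybar = 43/3 ≈ 14.333333
Sxy = sum((xi-xbar)(yi-ybar)) = -14
Sxx = sum((xi-xbar)^2) = 8
b = Sxy / Sxx = -1.75
a = 14.333333 - (-1.75) * 7 = 319/12 ≈ 26.583333

26.5833


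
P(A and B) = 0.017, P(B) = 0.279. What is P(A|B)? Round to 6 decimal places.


P(A|B) = P(A and B) / P(B) = 0.017 / 0.279 = 17/279 ≈ 0.06093190

0.060932


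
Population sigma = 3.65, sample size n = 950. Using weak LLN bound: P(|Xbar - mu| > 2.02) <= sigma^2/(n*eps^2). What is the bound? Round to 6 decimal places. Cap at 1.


bound = min(1, sigma^2/(n*eps^2))
sigma^2 = 3.65^2 = 13.3225
n*eps^2 = 950 * 2.02^2 = 950 * 4.0804 = 3876.38
sigma^2/(n*eps^2) = 13.3225 / 3876.38 ≈ 0.00343684

0.003437


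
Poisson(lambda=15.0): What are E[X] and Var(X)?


E[X] = Var(X) = lambda = 15.0

15.0, 15.0


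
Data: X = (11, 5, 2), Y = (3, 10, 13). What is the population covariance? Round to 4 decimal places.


Cov = (1/n)*sum((xi-xbar)(yi-ybar))
n = 3, xbar = 18/3 = 6, ybar = 26/3 ≈ 8.666667
sum((xi-xbar)(yi-ybar)) = -47
Cov = -47 / 3 = -47/3 ≈ -15.666667

-15.6667


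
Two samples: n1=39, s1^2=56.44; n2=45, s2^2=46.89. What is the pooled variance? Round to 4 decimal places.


sp^2 = ((n1-1)*s1^2 + (n2-1)*s2^2)/(n1+n2-2)
(n1-1)*s1^2 = 38 * 56.44 = 2144.72
(n2-1)*s2^2 = 44 * 46.89 = 2063.16
numerator = 2144.72 + 2063.16 = 4207.88
n1+n2-2 = 82
sp^2 = 4207.88 / 82 = 105197/2050 ≈ 51.315610

51.3156


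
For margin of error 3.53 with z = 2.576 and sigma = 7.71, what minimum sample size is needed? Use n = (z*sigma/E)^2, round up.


z*sigma/E = 2.576 * 7.71 / 3.53 ≈ 5.626334
(z*sigma/E)^2 ≈ 31.655637
round up: n = 32

32


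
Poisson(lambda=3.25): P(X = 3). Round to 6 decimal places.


P = e^(-lam) * lam^k / k!
e^(-3.25) ≈ 0.03877421
lam^k = 3.25^3 = 34.328125
k! = 3! = 6
P = 0.03877421 * 34.328125 / 6 ≈ 0.221841

0.221841


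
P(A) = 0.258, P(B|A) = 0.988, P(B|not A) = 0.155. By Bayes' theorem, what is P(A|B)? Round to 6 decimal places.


P(A|B) = P(B|A)*P(A) / P(B), P(B) = P(B|A)*P(A) + P(B|not A)*P(not A)
P(B|A)*P(A) = 0.988 * 0.258 = 0.254904
P(B|not A)*P(not A) = 0.155 * 0.742 = 0.11501
P(B) = 0.254904 + 0.11501 = 0.369914
P(A|B) = 0.254904 / 0.369914 ≈ 0.68908990

0.689090


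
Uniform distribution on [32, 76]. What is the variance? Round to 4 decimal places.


Var = (b-a)^2 / 12
(b-a)^2 = (76 - 32)^2 = 1936
Var = 1936/12 ≈ 161.333333

161.3333


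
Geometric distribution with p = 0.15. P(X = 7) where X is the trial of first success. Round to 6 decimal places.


P = (1-p)^(k-1) * p
(1-p)^(k-1) = 0.85^6 ≈ 0.3771495
P = 0.3771495 * 0.15 ≈ 0.05657243

0.056572


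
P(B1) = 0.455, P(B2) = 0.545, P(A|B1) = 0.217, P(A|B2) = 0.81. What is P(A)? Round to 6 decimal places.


P(A) = P(A|B1)*P(B1) + P(A|B2)*P(B2)
P(A|B1)*P(B1) = 0.217 * 0.455 = 0.098735
P(A|B2)*P(B2) = 0.81 * 0.545 = 0.44145
P(A) = 0.098735 + 0.44145 = 0.540185

0.540185


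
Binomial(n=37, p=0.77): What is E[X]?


E[X] = n*p = 37 * 0.77 = 28.49

28.49


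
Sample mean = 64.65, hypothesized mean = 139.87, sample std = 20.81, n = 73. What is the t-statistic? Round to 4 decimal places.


t = (xbar - mu0) / (s/sqrt(n))
xbar - mu0 = 64.65 - 139.87 = -75.22
sqrt(73) ≈ 8.54400375
s/sqrt(n) = 20.81 / 8.54400375 ≈ 2.43562627
t = -75.22 / 2.43562627 ≈ -30.883227

-30.8832


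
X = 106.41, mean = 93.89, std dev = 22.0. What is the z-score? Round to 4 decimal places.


z = (X - mu) / sigma
X - mu = 106.41 - 93.89 = 12.52
z = 12.52 / 22.0 = 313/550 ≈ 0.569091

0.5691


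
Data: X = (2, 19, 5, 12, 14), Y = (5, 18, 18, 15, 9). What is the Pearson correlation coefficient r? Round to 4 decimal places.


r = sum((xi-xbar)(yi-ybar)) / sqrt(sum((xi-xbar)^2) * sum((yi-ybar)^2))
n = 5, xbar = 52/5 = 10.4, ybar = 65/5 = 13
Sxy = sum((xi-xbar)(yi-ybar)) = 72
Sxx = sum((xi-xbar)^2) = 189.2
Syy = sum((yi-ybar)^2) = 134
sqrt(Sxx*Syy) ≈ 159.225626
r = Sxy / sqrt(Sxx*Syy) = 72 / 159.225626 ≈ 0.452189

0.4522


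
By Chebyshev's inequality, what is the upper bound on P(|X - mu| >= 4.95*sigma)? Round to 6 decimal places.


P <= 1/k^2
k^2 = 4.95^2 = 24.5025
1/k^2 = 1 / 24.5025 = 400/9801 ≈ 0.04081216

0.040812


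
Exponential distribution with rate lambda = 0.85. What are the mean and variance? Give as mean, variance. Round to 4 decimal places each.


mean = 1/lam, var = 1/lam^2
mean = 1 / 0.85 = 20/17 ≈ 1.176471
lam^2 = 0.85^2 = 0.7225
var = 1 / 0.7225 = 400/289 ≈ 1.384083

1.1765, 1.3841


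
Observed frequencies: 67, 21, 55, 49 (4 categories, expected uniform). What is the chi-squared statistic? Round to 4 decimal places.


chi2 = sum((O-E)^2/E), E = total/4
total = 192, E = 192/4 = 48
(67 - 48)^2 / 48 = 361 / 48 = 361/48 ≈ 7.520833
(21 - 48)^2 / 48 = 729 / 48 = 15.1875
(55 - 48)^2 / 48 = 49 / 48 = 49/48 ≈ 1.020833
(49 - 48)^2 / 48 = 1 / 48 = 1/48 ≈ 0.020833
chi2 = 23.75

23.7500


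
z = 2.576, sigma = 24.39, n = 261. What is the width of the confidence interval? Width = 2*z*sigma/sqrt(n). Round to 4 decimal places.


width = 2*z*sigma/sqrt(n)
2*z*sigma = 2 * 2.576 * 24.39 = 125.65728
sqrt(261) ≈ 16.155494
width = 125.65728 / 16.155494 ≈ 7.777990

7.7780


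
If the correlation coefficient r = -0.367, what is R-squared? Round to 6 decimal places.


R^2 = r^2 = (-0.367)^2 = 0.134689

0.134689


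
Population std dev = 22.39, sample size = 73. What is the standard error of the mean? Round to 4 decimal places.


SE = sigma / sqrt(n)
sqrt(73) ≈ 8.544004
SE = 22.39 / 8.544004 ≈ 2.620551

2.6206


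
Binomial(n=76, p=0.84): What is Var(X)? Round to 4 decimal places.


Var = n*p*(1-p) = 76 * 0.84 * 0.16 = 10.2144

10.2144


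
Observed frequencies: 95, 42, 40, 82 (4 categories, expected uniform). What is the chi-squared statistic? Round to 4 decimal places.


chi2 = sum((O-E)^2/E), E = total/4
total = 259, E = 259/4 = 64.75
(95 - 64.75)^2 / 64.75 = 915.0625 / 64.75 = 14641/1036 ≈ 14.132239
(42 - 64.75)^2 / 64.75 = 517.5625 / 64.75 = 1183/148 ≈ 7.993243
(40 - 64.75)^2 / 64.75 = 612.5625 / 64.75 = 9801/1036 ≈ 9.460425
(82 - 64.75)^2 / 64.75 = 297.5625 / 64.75 = 4761/1036 ≈ 4.595560
chi2 = 9371/259 ≈ 36.181467

36.1815


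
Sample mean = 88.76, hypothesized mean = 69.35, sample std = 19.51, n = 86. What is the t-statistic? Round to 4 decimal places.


t = (xbar - mu0) / (s/sqrt(n))
xbar - mu0 = 88.76 - 69.35 = 19.41
sqrt(86) ≈ 9.27361850
s/sqrt(n) = 19.51 / 9.27361850 ≈ 2.10381741
t = 19.41 / 2.10381741 ≈ 9.226086

9.2261


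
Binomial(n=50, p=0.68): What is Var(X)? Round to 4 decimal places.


Var = n*p*(1-p) = 50 * 0.68 * 0.32 = 10.88

10.8800


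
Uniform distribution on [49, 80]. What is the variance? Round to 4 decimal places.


Var = (b-a)^2 / 12
(b-a)^2 = (80 - 49)^2 = 961
Var = 961/12 ≈ 80.083333

80.0833


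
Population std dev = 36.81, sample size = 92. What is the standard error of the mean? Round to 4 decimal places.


SE = sigma / sqrt(n)
sqrt(92) ≈ 9.591663
SE = 36.81 / 9.591663 ≈ 3.837708

3.8377


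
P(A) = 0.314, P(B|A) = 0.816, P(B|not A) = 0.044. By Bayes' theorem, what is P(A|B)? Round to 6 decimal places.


P(A|B) = P(B|A)*P(A) / P(B), P(B) = P(B|A)*P(A) + P(B|not A)*P(not A)
P(B|A)*P(A) = 0.816 * 0.314 = 0.256224
P(B|not A)*P(not A) = 0.044 * 0.686 = 0.030184
P(B) = 0.256224 + 0.030184 = 0.286408
P(A|B) = 0.256224 / 0.286408 ≈ 0.89461188

0.894612


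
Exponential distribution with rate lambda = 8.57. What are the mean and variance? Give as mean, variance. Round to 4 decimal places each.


mean = 1/lam, var = 1/lam^2
mean = 1 / 8.57 = 100/857 ≈ 0.116686
lam^2 = 8.57^2 = 73.4449
var = 1 / 73.4449 ≈ 0.013616

0.1167, 0.0136


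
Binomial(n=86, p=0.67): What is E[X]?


E[X] = n*p = 86 * 0.67 = 57.62

57.62


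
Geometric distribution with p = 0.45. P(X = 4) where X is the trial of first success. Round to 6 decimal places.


P = (1-p)^(k-1) * p
(1-p)^(k-1) = 0.55^3 = 0.166375
P = 0.166375 * 0.45 = 0.07486875

0.074869


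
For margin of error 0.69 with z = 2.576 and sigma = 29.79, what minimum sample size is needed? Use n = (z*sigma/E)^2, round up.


z*sigma/E = 2.576 * 29.79 / 0.69 = 111.216
(z*sigma/E)^2 = 12368.998656
round up: n = 12369

12369


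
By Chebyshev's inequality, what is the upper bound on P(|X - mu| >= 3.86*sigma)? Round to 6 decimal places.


P <= 1/k^2
k^2 = 3.86^2 = 14.8996
1/k^2 = 1 / 14.8996 ≈ 0.06711590

0.067116


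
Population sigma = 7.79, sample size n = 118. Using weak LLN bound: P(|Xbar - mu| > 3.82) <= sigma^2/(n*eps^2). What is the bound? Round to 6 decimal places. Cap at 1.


bound = min(1, sigma^2/(n*eps^2))
sigma^2 = 7.79^2 = 60.6841
n*eps^2 = 118 * 3.82^2 = 118 * 14.5924 = 1721.9032
sigma^2/(n*eps^2) = 60.6841 / 1721.9032 ≈ 0.03524246

0.035242


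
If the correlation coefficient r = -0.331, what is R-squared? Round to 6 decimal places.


R^2 = r^2 = (-0.331)^2 = 0.109561

0.109561


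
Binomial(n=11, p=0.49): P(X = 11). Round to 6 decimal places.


P = C(n,k) * p^k * (1-p)^(n-k)
C(11,11) = 1
p^k = 0.49^11 ≈ 0.0003909821
(1-p)^(n-k) = 0.51^0 = 1
P = 1 * 0.0003909821 * 1 ≈ 0.000391

0.000391


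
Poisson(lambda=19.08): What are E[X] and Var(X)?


E[X] = Var(X) = lambda = 19.08

19.08, 19.08


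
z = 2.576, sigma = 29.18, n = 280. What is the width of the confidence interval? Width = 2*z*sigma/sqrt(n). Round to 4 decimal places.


width = 2*z*sigma/sqrt(n)
2*z*sigma = 2 * 2.576 * 29.18 = 150.33536
sqrt(280) ≈ 16.733201
width = 150.33536 / 16.733201 ≈ 8.984256

8.9843


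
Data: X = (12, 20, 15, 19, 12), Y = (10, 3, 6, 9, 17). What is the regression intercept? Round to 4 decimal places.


a = ybar - b*xbar, where b = sum((xi-xbar)(yi-ybar)) / sum((xi-xbar)^2)
n = 5, xbar = 78/5 = 15.6, ybar = 45/5 = 9
Sxy = sum((xi-xbar)(yi-ybar)) = -57
Sxx = sum((xi-xbar)^2) = 57.2
b = Sxy / Sxx = -285/286 ≈ -0.996503
a = 9 - (-0.996503) * 15.6 = 270/11 ≈ 24.545455

24.5455


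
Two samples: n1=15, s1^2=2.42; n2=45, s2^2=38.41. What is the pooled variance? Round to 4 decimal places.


sp^2 = ((n1-1)*s1^2 + (n2-1)*s2^2)/(n1+n2-2)
(n1-1)*s1^2 = 14 * 2.42 = 33.88
(n2-1)*s2^2 = 44 * 38.41 = 1690.04
numerator = 33.88 + 1690.04 = 1723.92
n1+n2-2 = 58
sp^2 = 1723.92 / 58 = 21549/725 ≈ 29.722759

29.7228


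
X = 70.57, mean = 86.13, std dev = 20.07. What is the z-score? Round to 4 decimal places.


z = (X - mu) / sigma
X - mu = 70.57 - 86.13 = -15.56
z = -15.56 / 20.07 = -1556/2007 ≈ -0.775286

-0.7753


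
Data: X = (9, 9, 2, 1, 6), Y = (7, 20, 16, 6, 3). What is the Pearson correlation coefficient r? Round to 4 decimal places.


r = sum((xi-xbar)(yi-ybar)) / sqrt(sum((xi-xbar)^2) * sum((yi-ybar)^2))
n = 5, xbar = 27/5 = 5.4, ybar = 52/5 = 10.4
Sxy = sum((xi-xbar)(yi-ybar)) = 18.2
Sxx = sum((xi-xbar)^2) = 57.2
Syy = sum((yi-ybar)^2) = 209.2
sqrt(Sxx*Syy) ≈ 109.390310
r = Sxy / sqrt(Sxx*Syy) = 18.2 / 109.390310 ≈ 0.166377

0.1664


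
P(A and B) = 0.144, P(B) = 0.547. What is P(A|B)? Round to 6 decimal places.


P(A|B) = P(A and B) / P(B) = 0.144 / 0.547 = 144/547 ≈ 0.26325411

0.263254


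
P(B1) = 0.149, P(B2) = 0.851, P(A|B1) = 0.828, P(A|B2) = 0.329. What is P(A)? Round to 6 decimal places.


P(A) = P(A|B1)*P(B1) + P(A|B2)*P(B2)
P(A|B1)*P(B1) = 0.828 * 0.149 = 0.123372
P(A|B2)*P(B2) = 0.329 * 0.851 = 0.279979
P(A) = 0.123372 + 0.279979 = 0.403351

0.403351


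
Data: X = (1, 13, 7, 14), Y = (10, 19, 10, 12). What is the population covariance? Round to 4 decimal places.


Cov = (1/n)*sum((xi-xbar)(yi-ybar))
n = 4, xbar = 35/4 = 8.75, ybar = 51/4 = 12.75
sum((xi-xbar)(yi-ybar)) = 48.75
Cov = 48.75 / 4 = 12.1875

12.1875


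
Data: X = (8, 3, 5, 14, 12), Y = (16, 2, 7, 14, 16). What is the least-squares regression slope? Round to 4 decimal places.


b = sum((xi-xbar)(yi-ybar)) / sum((xi-xbar)^2)
n = 5, xbar = 42/5 = 8.4, ybar = 55/5 = 11
Sxy = sum((xi-xbar)(yi-ybar)) = 95
Sxx = sum((xi-xbar)^2) = 85.2
b = Sxy / Sxx = 475/426 ≈ 1.115023

1.1150


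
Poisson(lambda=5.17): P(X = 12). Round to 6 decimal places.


P = e^(-lam) * lam^k / k!
e^(-5.17) ≈ 0.005684569
lam^k = 5.17^12 ≈ 364658647.722423
k! = 12! = 479001600
P = 0.005684569 * 364658647.722423 / 479001600 ≈ 0.004328

0.004328


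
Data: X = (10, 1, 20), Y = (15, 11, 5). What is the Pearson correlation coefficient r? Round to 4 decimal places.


r = sum((xi-xbar)(yi-ybar)) / sqrt(sum((xi-xbar)^2) * sum((yi-ybar)^2))
n = 3, xbar = 31/3 ≈ 10.333333, ybar = 31/3 ≈ 10.333333
Sxy = sum((xi-xbar)(yi-ybar)) = -178/3 ≈ -59.333333
Sxx = sum((xi-xbar)^2) = 542/3 ≈ 180.666667
Syy = sum((yi-ybar)^2) = 152/3 ≈ 50.666667
sqrt(Sxx*Syy) ≈ 95.675377
r = Sxy / sqrt(Sxx*Syy) = -59.333333 / 95.675377 ≈ -0.620153

-0.6202


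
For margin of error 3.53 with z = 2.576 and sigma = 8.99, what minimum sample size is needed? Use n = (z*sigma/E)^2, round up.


z*sigma/E = 2.576 * 8.99 / 3.53 ≈ 6.560408
(z*sigma/E)^2 ≈ 43.038952
round up: n = 44

44


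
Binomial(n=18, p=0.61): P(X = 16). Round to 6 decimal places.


P = C(n,k) * p^k * (1-p)^(n-k)
C(18,16) = 153
p^k = 0.61^16 ≈ 0.0003675169
(1-p)^(n-k) = 0.39^2 = 0.1521
P = 153 * 0.0003675169 * 0.1521 ≈ 0.008553

0.008553


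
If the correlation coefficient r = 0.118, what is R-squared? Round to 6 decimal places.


R^2 = r^2 = (0.118)^2 = 0.013924

0.013924


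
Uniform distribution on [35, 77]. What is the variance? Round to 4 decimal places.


Var = (b-a)^2 / 12
(b-a)^2 = (77 - 35)^2 = 1764
Var = 1764/12 = 147

147.0000


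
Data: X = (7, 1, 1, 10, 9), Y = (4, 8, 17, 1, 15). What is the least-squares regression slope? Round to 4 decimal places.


b = sum((xi-xbar)(yi-ybar)) / sum((xi-xbar)^2)
n = 5, xbar = 28/5 = 5.6, ybar = 45/5 = 9
Sxy = sum((xi-xbar)(yi-ybar)) = -54
Sxx = sum((xi-xbar)^2) = 75.2
b = Sxy / Sxx = -135/188 ≈ -0.718085

-0.7181


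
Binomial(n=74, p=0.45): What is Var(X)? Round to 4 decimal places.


Var = n*p*(1-p) = 74 * 0.45 * 0.55 = 18.315

18.3150


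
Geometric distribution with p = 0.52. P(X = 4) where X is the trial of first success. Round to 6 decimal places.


P = (1-p)^(k-1) * p
(1-p)^(k-1) = 0.48^3 = 0.110592
P = 0.110592 * 0.52 = 0.05750784

0.057508


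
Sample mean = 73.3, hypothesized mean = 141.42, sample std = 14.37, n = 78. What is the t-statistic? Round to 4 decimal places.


t = (xbar - mu0) / (s/sqrt(n))
xbar - mu0 = 73.3 - 141.42 = -68.12
sqrt(78) ≈ 8.83176087
s/sqrt(n) = 14.37 / 8.83176087 ≈ 1.62708210
t = -68.12 / 1.62708210 ≈ -41.866357

-41.8664


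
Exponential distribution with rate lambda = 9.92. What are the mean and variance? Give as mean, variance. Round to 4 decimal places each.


mean = 1/lam, var = 1/lam^2
mean = 1 / 9.92 = 25/248 ≈ 0.100806
lam^2 = 9.92^2 = 98.4064
var = 1 / 98.4064 ≈ 0.010162

0.1008, 0.0102


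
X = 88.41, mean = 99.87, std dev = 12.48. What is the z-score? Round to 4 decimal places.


z = (X - mu) / sigma
X - mu = 88.41 - 99.87 = -11.46
z = -11.46 / 12.48 = -191/208 ≈ -0.918269

-0.9183


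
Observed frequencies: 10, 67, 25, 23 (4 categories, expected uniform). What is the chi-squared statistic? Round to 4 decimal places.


chi2 = sum((O-E)^2/E), E = total/4
total = 125, E = 125/4 = 31.25
(10 - 31.25)^2 / 31.25 = 451.5625 / 31.25 = 14.45
(67 - 31.25)^2 / 31.25 = 1278.0625 / 31.25 = 40.898
(25 - 31.25)^2 / 31.25 = 39.0625 / 31.25 = 1.25
(23 - 31.25)^2 / 31.25 = 68.0625 / 31.25 = 2.178
chi2 = 58.776

58.7760


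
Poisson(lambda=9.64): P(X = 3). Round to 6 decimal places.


P = e^(-lam) * lam^k / k!
e^(-9.64) ≈ 0.00006507305
lam^k = 9.64^3 = 895.841344
k! = 3! = 6
P = 0.00006507305 * 895.841344 / 6 ≈ 0.009716

0.009716


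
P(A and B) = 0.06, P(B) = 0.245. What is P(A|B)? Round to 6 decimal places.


P(A|B) = P(A and B) / P(B) = 0.06 / 0.245 = 12/49 ≈ 0.24489796

0.244898
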